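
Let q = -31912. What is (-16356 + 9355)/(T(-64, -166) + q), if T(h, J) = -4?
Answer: 7001/31916 ≈ 0.21936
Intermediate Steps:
(-16356 + 9355)/(T(-64, -166) + q) = (-16356 + 9355)/(-4 - 31912) = -7001/(-31916) = -7001*(-1/31916) = 7001/31916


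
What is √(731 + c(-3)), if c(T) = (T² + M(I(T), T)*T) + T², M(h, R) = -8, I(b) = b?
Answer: √773 ≈ 27.803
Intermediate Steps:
c(T) = -8*T + 2*T² (c(T) = (T² - 8*T) + T² = -8*T + 2*T²)
√(731 + c(-3)) = √(731 + 2*(-3)*(-4 - 3)) = √(731 + 2*(-3)*(-7)) = √(731 + 42) = √773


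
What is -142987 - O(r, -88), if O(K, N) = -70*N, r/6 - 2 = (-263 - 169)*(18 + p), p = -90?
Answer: -149147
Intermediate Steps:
r = 186636 (r = 12 + 6*((-263 - 169)*(18 - 90)) = 12 + 6*(-432*(-72)) = 12 + 6*31104 = 12 + 186624 = 186636)
-142987 - O(r, -88) = -142987 - (-70)*(-88) = -142987 - 1*6160 = -142987 - 6160 = -149147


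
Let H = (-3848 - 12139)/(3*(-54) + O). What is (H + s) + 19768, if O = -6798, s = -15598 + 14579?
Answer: 43503009/2320 ≈ 18751.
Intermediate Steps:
s = -1019
H = 5329/2320 (H = (-3848 - 12139)/(3*(-54) - 6798) = -15987/(-162 - 6798) = -15987/(-6960) = -15987*(-1/6960) = 5329/2320 ≈ 2.2970)
(H + s) + 19768 = (5329/2320 - 1019) + 19768 = -2358751/2320 + 19768 = 43503009/2320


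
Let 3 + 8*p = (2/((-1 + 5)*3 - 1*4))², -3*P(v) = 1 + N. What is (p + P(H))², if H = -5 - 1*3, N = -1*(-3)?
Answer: 426409/147456 ≈ 2.8918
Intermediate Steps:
N = 3
H = -8 (H = -5 - 3 = -8)
P(v) = -4/3 (P(v) = -(1 + 3)/3 = -⅓*4 = -4/3)
p = -47/128 (p = -3/8 + (2/((-1 + 5)*3 - 1*4))²/8 = -3/8 + (2/(4*3 - 4))²/8 = -3/8 + (2/(12 - 4))²/8 = -3/8 + (2/8)²/8 = -3/8 + (2*(⅛))²/8 = -3/8 + (¼)²/8 = -3/8 + (⅛)*(1/16) = -3/8 + 1/128 = -47/128 ≈ -0.36719)
(p + P(H))² = (-47/128 - 4/3)² = (-653/384)² = 426409/147456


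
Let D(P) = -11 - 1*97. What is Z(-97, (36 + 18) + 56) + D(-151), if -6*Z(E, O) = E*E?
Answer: -10057/6 ≈ -1676.2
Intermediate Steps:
D(P) = -108 (D(P) = -11 - 97 = -108)
Z(E, O) = -E**2/6 (Z(E, O) = -E*E/6 = -E**2/6)
Z(-97, (36 + 18) + 56) + D(-151) = -1/6*(-97)**2 - 108 = -1/6*9409 - 108 = -9409/6 - 108 = -10057/6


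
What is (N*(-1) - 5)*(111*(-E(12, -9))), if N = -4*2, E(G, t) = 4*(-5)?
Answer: 6660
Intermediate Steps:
E(G, t) = -20
N = -8
(N*(-1) - 5)*(111*(-E(12, -9))) = (-8*(-1) - 5)*(111*(-1*(-20))) = (8 - 5)*(111*20) = 3*2220 = 6660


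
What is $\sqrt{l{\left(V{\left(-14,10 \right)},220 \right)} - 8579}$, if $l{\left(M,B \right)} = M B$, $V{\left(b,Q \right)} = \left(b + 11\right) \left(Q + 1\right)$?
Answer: $i \sqrt{15839} \approx 125.85 i$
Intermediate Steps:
$V{\left(b,Q \right)} = \left(1 + Q\right) \left(11 + b\right)$ ($V{\left(b,Q \right)} = \left(11 + b\right) \left(1 + Q\right) = \left(1 + Q\right) \left(11 + b\right)$)
$l{\left(M,B \right)} = B M$
$\sqrt{l{\left(V{\left(-14,10 \right)},220 \right)} - 8579} = \sqrt{220 \left(11 - 14 + 11 \cdot 10 + 10 \left(-14\right)\right) - 8579} = \sqrt{220 \left(11 - 14 + 110 - 140\right) - 8579} = \sqrt{220 \left(-33\right) - 8579} = \sqrt{-7260 - 8579} = \sqrt{-15839} = i \sqrt{15839}$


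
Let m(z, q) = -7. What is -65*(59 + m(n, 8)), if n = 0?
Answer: -3380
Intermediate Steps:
-65*(59 + m(n, 8)) = -65*(59 - 7) = -65*52 = -3380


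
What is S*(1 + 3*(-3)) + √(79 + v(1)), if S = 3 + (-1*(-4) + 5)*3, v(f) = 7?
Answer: -240 + √86 ≈ -230.73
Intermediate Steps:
S = 30 (S = 3 + (4 + 5)*3 = 3 + 9*3 = 3 + 27 = 30)
S*(1 + 3*(-3)) + √(79 + v(1)) = 30*(1 + 3*(-3)) + √(79 + 7) = 30*(1 - 9) + √86 = 30*(-8) + √86 = -240 + √86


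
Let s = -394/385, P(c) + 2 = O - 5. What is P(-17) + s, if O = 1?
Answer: -2704/385 ≈ -7.0234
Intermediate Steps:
P(c) = -6 (P(c) = -2 + (1 - 5) = -2 - 4 = -6)
s = -394/385 (s = -394*1/385 = -394/385 ≈ -1.0234)
P(-17) + s = -6 - 394/385 = -2704/385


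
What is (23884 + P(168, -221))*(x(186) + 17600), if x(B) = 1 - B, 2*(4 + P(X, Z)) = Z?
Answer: 827891685/2 ≈ 4.1395e+8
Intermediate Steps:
P(X, Z) = -4 + Z/2
(23884 + P(168, -221))*(x(186) + 17600) = (23884 + (-4 + (½)*(-221)))*((1 - 1*186) + 17600) = (23884 + (-4 - 221/2))*((1 - 186) + 17600) = (23884 - 229/2)*(-185 + 17600) = (47539/2)*17415 = 827891685/2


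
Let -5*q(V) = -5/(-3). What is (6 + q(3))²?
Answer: 289/9 ≈ 32.111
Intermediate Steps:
q(V) = -⅓ (q(V) = -(-1)/(-3) = -(-1)*(-1)/3 = -⅕*5/3 = -⅓)
(6 + q(3))² = (6 - ⅓)² = (17/3)² = 289/9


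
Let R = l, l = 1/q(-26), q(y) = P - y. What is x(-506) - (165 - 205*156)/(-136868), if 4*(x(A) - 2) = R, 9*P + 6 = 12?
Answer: 19456331/10949440 ≈ 1.7769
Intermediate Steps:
P = ⅔ (P = -⅔ + (⅑)*12 = -⅔ + 4/3 = ⅔ ≈ 0.66667)
q(y) = ⅔ - y
l = 3/80 (l = 1/(⅔ - 1*(-26)) = 1/(⅔ + 26) = 1/(80/3) = 3/80 ≈ 0.037500)
R = 3/80 ≈ 0.037500
x(A) = 643/320 (x(A) = 2 + (¼)*(3/80) = 2 + 3/320 = 643/320)
x(-506) - (165 - 205*156)/(-136868) = 643/320 - (165 - 205*156)/(-136868) = 643/320 - (165 - 31980)*(-1)/136868 = 643/320 - (-31815)*(-1)/136868 = 643/320 - 1*31815/136868 = 643/320 - 31815/136868 = 19456331/10949440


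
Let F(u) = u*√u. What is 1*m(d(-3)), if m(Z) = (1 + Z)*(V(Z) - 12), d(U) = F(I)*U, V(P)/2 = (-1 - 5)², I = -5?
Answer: 60 + 900*I*√5 ≈ 60.0 + 2012.5*I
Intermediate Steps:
V(P) = 72 (V(P) = 2*(-1 - 5)² = 2*(-6)² = 2*36 = 72)
F(u) = u^(3/2)
d(U) = -5*I*U*√5 (d(U) = (-5)^(3/2)*U = (-5*I*√5)*U = -5*I*U*√5)
m(Z) = 60 + 60*Z (m(Z) = (1 + Z)*(72 - 12) = (1 + Z)*60 = 60 + 60*Z)
1*m(d(-3)) = 1*(60 + 60*(-5*I*(-3)*√5)) = 1*(60 + 60*(15*I*√5)) = 1*(60 + 900*I*√5) = 60 + 900*I*√5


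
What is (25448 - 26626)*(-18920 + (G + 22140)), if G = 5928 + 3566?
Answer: -14977092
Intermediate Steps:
G = 9494
(25448 - 26626)*(-18920 + (G + 22140)) = (25448 - 26626)*(-18920 + (9494 + 22140)) = -1178*(-18920 + 31634) = -1178*12714 = -14977092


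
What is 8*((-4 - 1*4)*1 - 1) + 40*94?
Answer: 3688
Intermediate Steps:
8*((-4 - 1*4)*1 - 1) + 40*94 = 8*((-4 - 4)*1 - 1) + 3760 = 8*(-8*1 - 1) + 3760 = 8*(-8 - 1) + 3760 = 8*(-9) + 3760 = -72 + 3760 = 3688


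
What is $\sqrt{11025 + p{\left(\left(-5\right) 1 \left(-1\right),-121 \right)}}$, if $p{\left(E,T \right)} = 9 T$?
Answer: $12 \sqrt{69} \approx 99.679$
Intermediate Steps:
$\sqrt{11025 + p{\left(\left(-5\right) 1 \left(-1\right),-121 \right)}} = \sqrt{11025 + 9 \left(-121\right)} = \sqrt{11025 - 1089} = \sqrt{9936} = 12 \sqrt{69}$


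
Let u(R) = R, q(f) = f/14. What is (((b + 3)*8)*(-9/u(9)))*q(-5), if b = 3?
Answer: 120/7 ≈ 17.143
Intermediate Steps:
q(f) = f/14 (q(f) = f*(1/14) = f/14)
(((b + 3)*8)*(-9/u(9)))*q(-5) = (((3 + 3)*8)*(-9/9))*((1/14)*(-5)) = ((6*8)*(-9*⅑))*(-5/14) = (48*(-1))*(-5/14) = -48*(-5/14) = 120/7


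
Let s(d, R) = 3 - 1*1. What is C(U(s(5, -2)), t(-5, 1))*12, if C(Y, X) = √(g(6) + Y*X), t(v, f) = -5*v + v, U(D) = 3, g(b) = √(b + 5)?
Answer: 12*√(60 + √11) ≈ 95.486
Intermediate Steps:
g(b) = √(5 + b)
s(d, R) = 2 (s(d, R) = 3 - 1 = 2)
t(v, f) = -4*v
C(Y, X) = √(√11 + X*Y) (C(Y, X) = √(√(5 + 6) + Y*X) = √(√11 + X*Y))
C(U(s(5, -2)), t(-5, 1))*12 = √(√11 - 4*(-5)*3)*12 = √(√11 + 20*3)*12 = √(√11 + 60)*12 = √(60 + √11)*12 = 12*√(60 + √11)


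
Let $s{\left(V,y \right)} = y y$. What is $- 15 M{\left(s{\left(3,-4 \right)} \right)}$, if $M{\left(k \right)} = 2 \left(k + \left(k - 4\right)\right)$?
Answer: $-840$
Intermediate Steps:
$s{\left(V,y \right)} = y^{2}$
$M{\left(k \right)} = -8 + 4 k$ ($M{\left(k \right)} = 2 \left(k + \left(k - 4\right)\right) = 2 \left(k + \left(-4 + k\right)\right) = 2 \left(-4 + 2 k\right) = -8 + 4 k$)
$- 15 M{\left(s{\left(3,-4 \right)} \right)} = - 15 \left(-8 + 4 \left(-4\right)^{2}\right) = - 15 \left(-8 + 4 \cdot 16\right) = - 15 \left(-8 + 64\right) = \left(-15\right) 56 = -840$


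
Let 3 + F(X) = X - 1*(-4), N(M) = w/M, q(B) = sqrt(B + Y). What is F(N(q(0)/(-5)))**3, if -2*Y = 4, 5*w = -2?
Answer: (1 - I*sqrt(2))**3 ≈ -5.0 - 1.4142*I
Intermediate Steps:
w = -2/5 (w = (1/5)*(-2) = -2/5 ≈ -0.40000)
Y = -2 (Y = -1/2*4 = -2)
q(B) = sqrt(-2 + B) (q(B) = sqrt(B - 2) = sqrt(-2 + B))
N(M) = -2/(5*M)
F(X) = 1 + X (F(X) = -3 + (X - 1*(-4)) = -3 + (X + 4) = -3 + (4 + X) = 1 + X)
F(N(q(0)/(-5)))**3 = (1 - 2*(-5/sqrt(-2 + 0))/5)**3 = (1 - 2*5*I*sqrt(2)/2/5)**3 = (1 - I*sqrt(2))**3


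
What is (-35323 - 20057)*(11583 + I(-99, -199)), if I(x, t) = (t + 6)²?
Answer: -2704316160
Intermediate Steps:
I(x, t) = (6 + t)²
(-35323 - 20057)*(11583 + I(-99, -199)) = (-35323 - 20057)*(11583 + (6 - 199)²) = -55380*(11583 + (-193)²) = -55380*(11583 + 37249) = -55380*48832 = -2704316160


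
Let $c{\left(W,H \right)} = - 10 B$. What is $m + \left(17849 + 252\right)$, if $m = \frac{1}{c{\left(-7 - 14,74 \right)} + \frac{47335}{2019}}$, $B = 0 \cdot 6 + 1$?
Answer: $\frac{491353664}{27145} \approx 18101.0$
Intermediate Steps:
$B = 1$ ($B = 0 + 1 = 1$)
$c{\left(W,H \right)} = -10$ ($c{\left(W,H \right)} = \left(-10\right) 1 = -10$)
$m = \frac{2019}{27145}$ ($m = \frac{1}{-10 + \frac{47335}{2019}} = \frac{1}{\frac{27145}{2019}} = \frac{2019}{27145} \approx 0.074378$)
$m + \left(17849 + 252\right) = \frac{2019}{27145} + \left(17849 + 252\right) = \frac{2019}{27145} + 18101 = \frac{491353664}{27145}$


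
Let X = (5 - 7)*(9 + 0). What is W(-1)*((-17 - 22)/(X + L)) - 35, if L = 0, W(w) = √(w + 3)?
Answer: -35 + 13*√2/6 ≈ -31.936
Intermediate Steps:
W(w) = √(3 + w)
X = -18 (X = -2*9 = -18)
W(-1)*((-17 - 22)/(X + L)) - 35 = √(3 - 1)*((-17 - 22)/(-18 + 0)) - 35 = √2*(-39/(-18)) - 35 = √2*(-39*(-1/18)) - 35 = √2*(13/6) - 35 = 13*√2/6 - 35 = -35 + 13*√2/6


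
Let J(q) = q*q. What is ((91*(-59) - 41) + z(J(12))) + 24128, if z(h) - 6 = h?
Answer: 18868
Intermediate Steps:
J(q) = q**2
z(h) = 6 + h
((91*(-59) - 41) + z(J(12))) + 24128 = ((91*(-59) - 41) + (6 + 12**2)) + 24128 = ((-5369 - 41) + (6 + 144)) + 24128 = (-5410 + 150) + 24128 = -5260 + 24128 = 18868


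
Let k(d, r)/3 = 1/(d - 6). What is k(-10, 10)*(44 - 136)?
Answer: 69/4 ≈ 17.250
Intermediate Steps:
k(d, r) = 3/(-6 + d) (k(d, r) = 3/(d - 6) = 3/(-6 + d))
k(-10, 10)*(44 - 136) = (3/(-6 - 10))*(44 - 136) = (3/(-16))*(-92) = (3*(-1/16))*(-92) = -3/16*(-92) = 69/4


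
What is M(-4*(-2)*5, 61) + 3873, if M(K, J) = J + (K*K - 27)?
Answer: 5507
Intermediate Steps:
M(K, J) = -27 + J + K² (M(K, J) = J + (K² - 27) = J + (-27 + K²) = -27 + J + K²)
M(-4*(-2)*5, 61) + 3873 = (-27 + 61 + (-4*(-2)*5)²) + 3873 = (-27 + 61 + (8*5)²) + 3873 = (-27 + 61 + 40²) + 3873 = (-27 + 61 + 1600) + 3873 = 1634 + 3873 = 5507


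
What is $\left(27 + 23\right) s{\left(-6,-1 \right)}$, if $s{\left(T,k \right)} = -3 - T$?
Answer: $150$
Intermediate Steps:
$\left(27 + 23\right) s{\left(-6,-1 \right)} = \left(27 + 23\right) \left(-3 - -6\right) = 50 \left(-3 + 6\right) = 50 \cdot 3 = 150$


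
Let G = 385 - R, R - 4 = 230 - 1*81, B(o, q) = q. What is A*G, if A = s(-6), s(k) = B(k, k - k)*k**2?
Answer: 0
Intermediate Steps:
s(k) = 0 (s(k) = (k - k)*k**2 = 0*k**2 = 0)
R = 153 (R = 4 + (230 - 1*81) = 4 + (230 - 81) = 4 + 149 = 153)
A = 0
G = 232 (G = 385 - 1*153 = 385 - 153 = 232)
A*G = 0*232 = 0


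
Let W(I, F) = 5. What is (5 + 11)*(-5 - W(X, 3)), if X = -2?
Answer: -160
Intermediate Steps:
(5 + 11)*(-5 - W(X, 3)) = (5 + 11)*(-5 - 1*5) = 16*(-5 - 5) = 16*(-10) = -160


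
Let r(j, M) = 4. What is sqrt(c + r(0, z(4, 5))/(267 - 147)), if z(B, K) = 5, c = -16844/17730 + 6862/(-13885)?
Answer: I*sqrt(380033696900770)/16412070 ≈ 1.1878*I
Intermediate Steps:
c = -7110844/4923621 (c = -16844*1/17730 + 6862*(-1/13885) = -8422/8865 - 6862/13885 = -7110844/4923621 ≈ -1.4442)
sqrt(c + r(0, z(4, 5))/(267 - 147)) = sqrt(-7110844/4923621 + 4/(267 - 147)) = sqrt(-7110844/4923621 + 4/120) = sqrt(-7110844/4923621 + 4*(1/120)) = sqrt(-7110844/4923621 + 1/30) = sqrt(-69467233/49236210) = I*sqrt(380033696900770)/16412070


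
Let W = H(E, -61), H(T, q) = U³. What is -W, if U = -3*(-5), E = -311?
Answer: -3375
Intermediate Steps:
U = 15
H(T, q) = 3375 (H(T, q) = 15³ = 3375)
W = 3375
-W = -1*3375 = -3375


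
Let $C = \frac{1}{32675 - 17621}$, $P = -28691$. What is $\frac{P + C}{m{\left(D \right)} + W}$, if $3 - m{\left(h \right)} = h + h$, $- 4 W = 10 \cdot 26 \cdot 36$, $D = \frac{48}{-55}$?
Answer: $\frac{23755287215}{1933520706} \approx 12.286$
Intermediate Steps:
$D = - \frac{48}{55}$ ($D = 48 \left(- \frac{1}{55}\right) = - \frac{48}{55} \approx -0.87273$)
$W = -2340$ ($W = - \frac{10 \cdot 26 \cdot 36}{4} = - \frac{260 \cdot 36}{4} = \left(- \frac{1}{4}\right) 9360 = -2340$)
$m{\left(h \right)} = 3 - 2 h$ ($m{\left(h \right)} = 3 - \left(h + h\right) = 3 - 2 h$)
$C = \frac{1}{15054} \approx 6.6428 \cdot 10^{-5}$
$\frac{P + C}{m{\left(D \right)} + W} = \frac{-28691 + \frac{1}{15054}}{\left(3 - - \frac{96}{55}\right) - 2340} = - \frac{431914313}{15054 \left(\left(3 + \frac{96}{55}\right) - 2340\right)} = - \frac{431914313}{15054 \left(\frac{261}{55} - 2340\right)} = - \frac{431914313}{15054 \left(- \frac{128439}{55}\right)} = \left(- \frac{431914313}{15054}\right) \left(- \frac{55}{128439}\right) = \frac{23755287215}{1933520706}$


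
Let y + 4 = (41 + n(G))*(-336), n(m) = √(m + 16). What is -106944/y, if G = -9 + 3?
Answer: 18421104/2359493 - 2245824*√10/11797465 ≈ 7.2052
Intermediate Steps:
G = -6
n(m) = √(16 + m)
y = -13780 - 336*√10 (y = -4 + (41 + √(16 - 6))*(-336) = -4 + (41 + √10)*(-336) = -4 + (-13776 - 336*√10) = -13780 - 336*√10 ≈ -14843.)
-106944/y = -106944/(-13780 - 336*√10)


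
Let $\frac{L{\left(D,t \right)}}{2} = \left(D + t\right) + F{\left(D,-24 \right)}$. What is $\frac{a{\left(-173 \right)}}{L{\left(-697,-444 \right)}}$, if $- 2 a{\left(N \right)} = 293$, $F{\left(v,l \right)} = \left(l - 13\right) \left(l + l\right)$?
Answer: $- \frac{293}{2540} \approx -0.11535$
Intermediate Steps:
$F{\left(v,l \right)} = 2 l \left(-13 + l\right)$ ($F{\left(v,l \right)} = \left(-13 + l\right) 2 l = 2 l \left(-13 + l\right)$)
$L{\left(D,t \right)} = 3552 + 2 D + 2 t$ ($L{\left(D,t \right)} = 2 \left(\left(D + t\right) + 2 \left(-24\right) \left(-13 - 24\right)\right) = 2 \left(\left(D + t\right) + 2 \left(-24\right) \left(-37\right)\right) = 2 \left(\left(D + t\right) + 1776\right) = 2 \left(1776 + D + t\right) = 3552 + 2 D + 2 t$)
$a{\left(N \right)} = - \frac{293}{2}$ ($a{\left(N \right)} = \left(- \frac{1}{2}\right) 293 = - \frac{293}{2}$)
$\frac{a{\left(-173 \right)}}{L{\left(-697,-444 \right)}} = - \frac{293}{2 \left(3552 + 2 \left(-697\right) + 2 \left(-444\right)\right)} = - \frac{293}{2 \left(3552 - 1394 - 888\right)} = - \frac{293}{2 \cdot 1270} = \left(- \frac{293}{2}\right) \frac{1}{1270} = - \frac{293}{2540}$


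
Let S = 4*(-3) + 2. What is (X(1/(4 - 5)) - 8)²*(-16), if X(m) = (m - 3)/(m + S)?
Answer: -112896/121 ≈ -933.02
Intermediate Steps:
S = -10 (S = -12 + 2 = -10)
X(m) = (-3 + m)/(-10 + m) (X(m) = (m - 3)/(m - 10) = (-3 + m)/(-10 + m))
(X(1/(4 - 5)) - 8)²*(-16) = ((-3 + 1/(4 - 5))/(-10 + 1/(4 - 5)) - 8)²*(-16) = ((-3 + 1/(-1))/(-10 + 1/(-1)) - 8)²*(-16) = ((-3 - 1)/(-10 - 1) - 8)²*(-16) = (-4/(-11) - 8)²*(-16) = (-1/11*(-4) - 8)²*(-16) = (4/11 - 8)²*(-16) = (-84/11)²*(-16) = (7056/121)*(-16) = -112896/121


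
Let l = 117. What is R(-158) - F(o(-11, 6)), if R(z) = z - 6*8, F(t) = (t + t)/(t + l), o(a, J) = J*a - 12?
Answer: -202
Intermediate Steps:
o(a, J) = -12 + J*a
F(t) = 2*t/(117 + t) (F(t) = (t + t)/(t + 117) = (2*t)/(117 + t) = 2*t/(117 + t))
R(z) = -48 + z (R(z) = z - 48 = -48 + z)
R(-158) - F(o(-11, 6)) = (-48 - 158) - 2*(-12 + 6*(-11))/(117 + (-12 + 6*(-11))) = -206 - 2*(-12 - 66)/(117 + (-12 - 66)) = -206 - 2*(-78)/(117 - 78) = -206 - 2*(-78)/39 = -206 - 1*(-4) = -206 + 4 = -202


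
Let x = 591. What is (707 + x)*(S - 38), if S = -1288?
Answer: -1721148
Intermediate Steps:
(707 + x)*(S - 38) = (707 + 591)*(-1288 - 38) = 1298*(-1326) = -1721148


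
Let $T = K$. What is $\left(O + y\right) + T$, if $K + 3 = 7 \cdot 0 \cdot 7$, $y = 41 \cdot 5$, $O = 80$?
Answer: $282$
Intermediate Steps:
$y = 205$
$K = -3$ ($K = -3 + 7 \cdot 0 \cdot 7 = -3 + 0 \cdot 7 = -3 + 0 = -3$)
$T = -3$
$\left(O + y\right) + T = \left(80 + 205\right) - 3 = 285 - 3 = 282$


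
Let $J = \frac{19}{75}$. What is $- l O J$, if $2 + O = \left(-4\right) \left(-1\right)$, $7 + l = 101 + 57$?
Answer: $- \frac{5738}{75} \approx -76.507$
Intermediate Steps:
$l = 151$ ($l = -7 + \left(101 + 57\right) = -7 + 158 = 151$)
$O = 2$ ($O = -2 - -4 = -2 + 4 = 2$)
$J = \frac{19}{75}$ ($J = 19 \cdot \frac{1}{75} = \frac{19}{75} \approx 0.25333$)
$- l O J = - \frac{151 \cdot 2 \cdot 19}{75} = - \frac{302 \cdot 19}{75} = \left(-1\right) \frac{5738}{75} = - \frac{5738}{75}$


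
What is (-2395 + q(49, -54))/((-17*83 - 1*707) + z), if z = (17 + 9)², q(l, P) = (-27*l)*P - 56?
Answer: -68991/1442 ≈ -47.844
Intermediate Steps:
q(l, P) = -56 - 27*P*l (q(l, P) = -27*P*l - 56 = -56 - 27*P*l)
z = 676 (z = 26² = 676)
(-2395 + q(49, -54))/((-17*83 - 1*707) + z) = (-2395 + (-56 - 27*(-54)*49))/((-17*83 - 1*707) + 676) = (-2395 + (-56 + 71442))/((-1411 - 707) + 676) = (-2395 + 71386)/(-2118 + 676) = 68991/(-1442) = 68991*(-1/1442) = -68991/1442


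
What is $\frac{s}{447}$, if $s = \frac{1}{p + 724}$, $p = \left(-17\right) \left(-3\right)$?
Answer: $\frac{1}{346425} \approx 2.8866 \cdot 10^{-6}$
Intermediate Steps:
$p = 51$
$s = \frac{1}{775}$ ($s = \frac{1}{51 + 724} = \frac{1}{775} \approx 0.0012903$)
$\frac{s}{447} = \frac{1}{775 \cdot 447} = \frac{1}{775} \cdot \frac{1}{447} = \frac{1}{346425}$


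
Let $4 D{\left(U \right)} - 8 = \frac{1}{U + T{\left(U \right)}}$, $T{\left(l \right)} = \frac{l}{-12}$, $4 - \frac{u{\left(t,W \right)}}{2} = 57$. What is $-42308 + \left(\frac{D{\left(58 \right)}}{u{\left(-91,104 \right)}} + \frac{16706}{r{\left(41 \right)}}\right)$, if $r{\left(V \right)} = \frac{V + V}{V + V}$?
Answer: $- \frac{1731413335}{67628} \approx -25602.0$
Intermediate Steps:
$u{\left(t,W \right)} = -106$ ($u{\left(t,W \right)} = 8 - 114 = -106$)
$r{\left(V \right)} = 1$ ($r{\left(V \right)} = \frac{2 V}{2 V} = 2 V \frac{1}{2 V} = 1$)
$T{\left(l \right)} = - \frac{l}{12}$ ($T{\left(l \right)} = l \left(- \frac{1}{12}\right) = - \frac{l}{12}$)
$D{\left(U \right)} = 2 + \frac{3}{11 U}$ ($D{\left(U \right)} = 2 + \frac{1}{4 \left(U - \frac{U}{12}\right)} = 2 + \frac{1}{4 \frac{11 U}{12}} = 2 + \frac{\frac{12}{11} \frac{1}{U}}{4} = 2 + \frac{3}{11 U}$)
$-42308 + \left(\frac{D{\left(58 \right)}}{u{\left(-91,104 \right)}} + \frac{16706}{r{\left(41 \right)}}\right) = -42308 + \left(\frac{2 + \frac{3}{11 \cdot 58}}{-106} + \frac{16706}{1}\right) = -42308 + \left(\left(2 + \frac{3}{11} \cdot \frac{1}{58}\right) \left(- \frac{1}{106}\right) + 16706 \cdot 1\right) = -42308 + \left(\left(2 + \frac{3}{638}\right) \left(- \frac{1}{106}\right) + 16706\right) = -42308 + \left(\frac{1279}{638} \left(- \frac{1}{106}\right) + 16706\right) = -42308 + \left(- \frac{1279}{67628} + 16706\right) = -42308 + \frac{1129792089}{67628} = - \frac{1731413335}{67628}$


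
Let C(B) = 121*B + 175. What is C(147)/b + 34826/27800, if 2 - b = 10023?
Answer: -75176127/139291900 ≈ -0.53970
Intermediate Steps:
b = -10021 (b = 2 - 1*10023 = 2 - 10023 = -10021)
C(B) = 175 + 121*B
C(147)/b + 34826/27800 = (175 + 121*147)/(-10021) + 34826/27800 = (175 + 17787)*(-1/10021) + 34826*(1/27800) = 17962*(-1/10021) + 17413/13900 = -17962/10021 + 17413/13900 = -75176127/139291900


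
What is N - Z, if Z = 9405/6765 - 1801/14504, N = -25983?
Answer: -15451907599/594664 ≈ -25984.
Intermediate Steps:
Z = 752887/594664 (Z = 9405*(1/6765) - 1801*1/14504 = 57/41 - 1801/14504 = 752887/594664 ≈ 1.2661)
N - Z = -25983 - 1*752887/594664 = -25983 - 752887/594664 = -15451907599/594664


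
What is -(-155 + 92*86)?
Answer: -7757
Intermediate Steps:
-(-155 + 92*86) = -(-155 + 7912) = -1*7757 = -7757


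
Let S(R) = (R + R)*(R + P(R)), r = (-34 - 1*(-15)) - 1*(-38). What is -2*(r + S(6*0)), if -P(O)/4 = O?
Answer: -38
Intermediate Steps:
P(O) = -4*O
r = 19 (r = (-34 + 15) + 38 = -19 + 38 = 19)
S(R) = -6*R² (S(R) = (R + R)*(R - 4*R) = (2*R)*(-3*R) = -6*R²)
-2*(r + S(6*0)) = -2*(19 - 6*(6*0)²) = -2*(19 - 6*0²) = -2*(19 - 6*0) = -2*(19 + 0) = -2*19 = -38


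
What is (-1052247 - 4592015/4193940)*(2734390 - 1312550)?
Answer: -313733643653362940/209697 ≈ -1.4961e+12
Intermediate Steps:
(-1052247 - 4592015/4193940)*(2734390 - 1312550) = (-1052247 - 4592015*1/4193940)*1421840 = (-1052247 - 918403/838788)*1421840 = -882613075039/838788*1421840 = -313733643653362940/209697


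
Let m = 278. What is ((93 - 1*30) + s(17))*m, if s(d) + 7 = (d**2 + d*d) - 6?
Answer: 174584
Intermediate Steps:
s(d) = -13 + 2*d**2 (s(d) = -7 + ((d**2 + d*d) - 6) = -7 + ((d**2 + d**2) - 6) = -7 + (2*d**2 - 6) = -7 + (-6 + 2*d**2) = -13 + 2*d**2)
((93 - 1*30) + s(17))*m = ((93 - 1*30) + (-13 + 2*17**2))*278 = ((93 - 30) + (-13 + 2*289))*278 = (63 + (-13 + 578))*278 = (63 + 565)*278 = 628*278 = 174584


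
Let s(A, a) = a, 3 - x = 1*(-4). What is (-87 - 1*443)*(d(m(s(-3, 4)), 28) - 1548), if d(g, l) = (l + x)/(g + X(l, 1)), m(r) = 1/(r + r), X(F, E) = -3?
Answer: 19018520/23 ≈ 8.2689e+5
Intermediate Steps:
x = 7 (x = 3 - (-4) = 3 - 1*(-4) = 3 + 4 = 7)
m(r) = 1/(2*r)
d(g, l) = (7 + l)/(-3 + g) (d(g, l) = (l + 7)/(g - 3) = (7 + l)/(-3 + g))
(-87 - 1*443)*(d(m(s(-3, 4)), 28) - 1548) = (-87 - 1*443)*((7 + 28)/(-3 + (1/2)/4) - 1548) = (-87 - 443)*(35/(-3 + (1/2)*(1/4)) - 1548) = -530*(35/(-3 + 1/8) - 1548) = -530*(35/(-23/8) - 1548) = -530*(-8/23*35 - 1548) = -530*(-280/23 - 1548) = -530*(-35884/23) = 19018520/23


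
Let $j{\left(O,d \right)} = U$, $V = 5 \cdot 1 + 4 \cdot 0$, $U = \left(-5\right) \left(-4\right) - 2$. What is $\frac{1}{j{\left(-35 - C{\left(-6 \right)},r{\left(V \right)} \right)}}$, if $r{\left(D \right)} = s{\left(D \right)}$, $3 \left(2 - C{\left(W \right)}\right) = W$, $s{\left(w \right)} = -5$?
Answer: $\frac{1}{18} \approx 0.055556$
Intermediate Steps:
$C{\left(W \right)} = 2 - \frac{W}{3}$
$U = 18$ ($U = 20 - 2 = 18$)
$V = 5$ ($V = 5 + 0 = 5$)
$r{\left(D \right)} = -5$
$j{\left(O,d \right)} = 18$
$\frac{1}{j{\left(-35 - C{\left(-6 \right)},r{\left(V \right)} \right)}} = \frac{1}{18}$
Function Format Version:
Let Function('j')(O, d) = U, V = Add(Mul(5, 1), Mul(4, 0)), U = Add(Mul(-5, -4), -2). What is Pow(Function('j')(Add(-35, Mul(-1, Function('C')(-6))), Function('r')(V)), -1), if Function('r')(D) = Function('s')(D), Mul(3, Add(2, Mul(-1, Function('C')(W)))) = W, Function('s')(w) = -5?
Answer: Rational(1, 18) ≈ 0.055556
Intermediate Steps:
Function('C')(W) = Add(2, Mul(Rational(-1, 3), W))
U = 18 (U = Add(20, -2) = 18)
V = 5 (V = Add(5, 0) = 5)
Function('r')(D) = -5
Function('j')(O, d) = 18
Pow(Function('j')(Add(-35, Mul(-1, Function('C')(-6))), Function('r')(V)), -1) = Pow(18, -1) = Rational(1, 18)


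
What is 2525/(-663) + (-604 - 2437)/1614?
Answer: -676837/118898 ≈ -5.6926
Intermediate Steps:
2525/(-663) + (-604 - 2437)/1614 = 2525*(-1/663) - 3041*1/1614 = -2525/663 - 3041/1614 = -676837/118898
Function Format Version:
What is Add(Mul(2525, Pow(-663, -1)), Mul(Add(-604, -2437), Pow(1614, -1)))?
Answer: Rational(-676837, 118898) ≈ -5.6926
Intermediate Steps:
Add(Mul(2525, Pow(-663, -1)), Mul(Add(-604, -2437), Pow(1614, -1))) = Add(Mul(2525, Rational(-1, 663)), Mul(-3041, Rational(1, 1614))) = Add(Rational(-2525, 663), Rational(-3041, 1614)) = Rational(-676837, 118898)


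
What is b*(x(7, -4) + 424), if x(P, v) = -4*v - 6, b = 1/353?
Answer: 434/353 ≈ 1.2295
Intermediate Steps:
b = 1/353 ≈ 0.0028329
x(P, v) = -6 - 4*v
b*(x(7, -4) + 424) = ((-6 - 4*(-4)) + 424)/353 = ((-6 + 16) + 424)/353 = (10 + 424)/353 = (1/353)*434 = 434/353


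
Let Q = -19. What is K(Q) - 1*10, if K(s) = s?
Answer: -29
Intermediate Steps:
K(Q) - 1*10 = -19 - 1*10 = -19 - 10 = -29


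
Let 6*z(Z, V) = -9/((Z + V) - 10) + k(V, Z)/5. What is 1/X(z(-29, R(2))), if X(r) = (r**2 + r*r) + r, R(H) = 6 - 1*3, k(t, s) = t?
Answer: 7200/1309 ≈ 5.5004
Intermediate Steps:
R(H) = 3 (R(H) = 6 - 3 = 3)
z(Z, V) = -3/(2*(-10 + V + Z)) + V/30 (z(Z, V) = (-9/((Z + V) - 10) + V/5)/6 = (-9/((V + Z) - 10) + V*(1/5))/6 = (-9/(-10 + V + Z) + V/5)/6 = -3/(2*(-10 + V + Z)) + V/30)
X(r) = r + 2*r**2 (X(r) = (r**2 + r**2) + r = 2*r**2 + r = r + 2*r**2)
1/X(z(-29, R(2))) = 1/(((-45 + 3**2 - 10*3 + 3*(-29))/(30*(-10 + 3 - 29)))*(1 + 2*((-45 + 3**2 - 10*3 + 3*(-29))/(30*(-10 + 3 - 29))))) = 1/(((1/30)*(-45 + 9 - 30 - 87)/(-36))*(1 + 2*((1/30)*(-45 + 9 - 30 - 87)/(-36)))) = 1/(((1/30)*(-1/36)*(-153))*(1 + 2*((1/30)*(-1/36)*(-153)))) = 1/(17*(1 + 2*(17/120))/120) = 1/(17*(1 + 17/60)/120) = 1/((17/120)*(77/60)) = 1/(1309/7200) = 7200/1309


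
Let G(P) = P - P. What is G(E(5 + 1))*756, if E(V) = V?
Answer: 0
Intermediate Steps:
G(P) = 0
G(E(5 + 1))*756 = 0*756 = 0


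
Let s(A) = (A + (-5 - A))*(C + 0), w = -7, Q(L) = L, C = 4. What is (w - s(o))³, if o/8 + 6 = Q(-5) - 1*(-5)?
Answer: 2197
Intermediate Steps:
o = -48 (o = -48 + 8*(-5 - 1*(-5)) = -48 + 8*(-5 + 5) = -48 + 8*0 = -48 + 0 = -48)
s(A) = -20 (s(A) = (A + (-5 - A))*(4 + 0) = -5*4 = -20)
(w - s(o))³ = (-7 - 1*(-20))³ = (-7 + 20)³ = 13³ = 2197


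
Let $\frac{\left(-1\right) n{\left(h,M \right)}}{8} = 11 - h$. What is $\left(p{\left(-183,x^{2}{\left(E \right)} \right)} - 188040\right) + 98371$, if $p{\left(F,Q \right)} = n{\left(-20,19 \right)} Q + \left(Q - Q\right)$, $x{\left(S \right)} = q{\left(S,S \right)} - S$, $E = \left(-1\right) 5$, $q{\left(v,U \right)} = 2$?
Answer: $-101821$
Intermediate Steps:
$n{\left(h,M \right)} = -88 + 8 h$ ($n{\left(h,M \right)} = - 8 \left(11 - h\right) = -88 + 8 h$)
$E = -5$
$x{\left(S \right)} = 2 - S$
$p{\left(F,Q \right)} = - 248 Q$ ($p{\left(F,Q \right)} = \left(-88 + 8 \left(-20\right)\right) Q + \left(Q - Q\right) = \left(-88 - 160\right) Q + 0 = - 248 Q + 0 = - 248 Q$)
$\left(p{\left(-183,x^{2}{\left(E \right)} \right)} - 188040\right) + 98371 = \left(- 248 \left(2 - -5\right)^{2} - 188040\right) + 98371 = \left(- 248 \left(2 + 5\right)^{2} - 188040\right) + 98371 = \left(- 248 \cdot 7^{2} - 188040\right) + 98371 = \left(\left(-248\right) 49 - 188040\right) + 98371 = \left(-12152 - 188040\right) + 98371 = -200192 + 98371 = -101821$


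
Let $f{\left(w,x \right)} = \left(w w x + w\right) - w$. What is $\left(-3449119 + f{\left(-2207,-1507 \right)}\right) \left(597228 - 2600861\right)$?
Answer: $14714317216835746$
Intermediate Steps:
$f{\left(w,x \right)} = x w^{2}$ ($f{\left(w,x \right)} = \left(w^{2} x + w\right) - w = \left(x w^{2} + w\right) - w = \left(w + x w^{2}\right) - w = x w^{2}$)
$\left(-3449119 + f{\left(-2207,-1507 \right)}\right) \left(597228 - 2600861\right) = \left(-3449119 - 1507 \left(-2207\right)^{2}\right) \left(597228 - 2600861\right) = \left(-3449119 - 7340369443\right) \left(-2003633\right) = \left(-7343818562\right) \left(-2003633\right) = 14714317216835746$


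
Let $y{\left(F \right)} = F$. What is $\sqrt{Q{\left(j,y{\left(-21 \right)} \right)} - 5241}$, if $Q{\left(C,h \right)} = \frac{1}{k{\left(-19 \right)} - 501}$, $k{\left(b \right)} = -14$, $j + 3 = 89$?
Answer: $\frac{14 i \sqrt{7092065}}{515} \approx 72.395 i$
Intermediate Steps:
$j = 86$ ($j = -3 + 89 = 86$)
$Q{\left(C,h \right)} = - \frac{1}{515}$ ($Q{\left(C,h \right)} = \frac{1}{-14 - 501} = \frac{1}{-515} = - \frac{1}{515}$)
$\sqrt{Q{\left(j,y{\left(-21 \right)} \right)} - 5241} = \sqrt{- \frac{1}{515} - 5241} = \sqrt{- \frac{2699116}{515}} = \frac{14 i \sqrt{7092065}}{515}$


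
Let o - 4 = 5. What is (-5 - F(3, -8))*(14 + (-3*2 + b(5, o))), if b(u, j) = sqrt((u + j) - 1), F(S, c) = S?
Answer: -64 - 8*sqrt(13) ≈ -92.844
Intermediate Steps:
o = 9 (o = 4 + 5 = 9)
b(u, j) = sqrt(-1 + j + u) (b(u, j) = sqrt((j + u) - 1) = sqrt(-1 + j + u))
(-5 - F(3, -8))*(14 + (-3*2 + b(5, o))) = (-5 - 1*3)*(14 + (-3*2 + sqrt(-1 + 9 + 5))) = (-5 - 3)*(14 + (-6 + sqrt(13))) = -8*(8 + sqrt(13)) = -64 - 8*sqrt(13)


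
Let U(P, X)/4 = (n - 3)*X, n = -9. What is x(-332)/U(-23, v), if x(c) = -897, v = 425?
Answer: 299/6800 ≈ 0.043971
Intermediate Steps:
U(P, X) = -48*X (U(P, X) = 4*((-9 - 3)*X) = 4*(-12*X) = -48*X)
x(-332)/U(-23, v) = -897/((-48*425)) = -897/(-20400) = -897*(-1/20400) = 299/6800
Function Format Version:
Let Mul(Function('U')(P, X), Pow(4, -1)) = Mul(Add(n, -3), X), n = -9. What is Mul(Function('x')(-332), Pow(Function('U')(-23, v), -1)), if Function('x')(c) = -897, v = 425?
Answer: Rational(299, 6800) ≈ 0.043971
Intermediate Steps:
Function('U')(P, X) = Mul(-48, X) (Function('U')(P, X) = Mul(4, Mul(Add(-9, -3), X)) = Mul(4, Mul(-12, X)) = Mul(-48, X))
Mul(Function('x')(-332), Pow(Function('U')(-23, v), -1)) = Mul(-897, Pow(Mul(-48, 425), -1)) = Mul(-897, Pow(-20400, -1)) = Mul(-897, Rational(-1, 20400)) = Rational(299, 6800)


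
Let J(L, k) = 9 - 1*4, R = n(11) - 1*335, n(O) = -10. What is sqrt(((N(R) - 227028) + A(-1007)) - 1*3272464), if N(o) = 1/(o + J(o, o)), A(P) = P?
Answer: I*sqrt(101164421185)/170 ≈ 1871.0*I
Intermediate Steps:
R = -345 (R = -10 - 1*335 = -10 - 335 = -345)
J(L, k) = 5 (J(L, k) = 9 - 4 = 5)
N(o) = 1/(5 + o) (N(o) = 1/(o + 5) = 1/(5 + o))
sqrt(((N(R) - 227028) + A(-1007)) - 1*3272464) = sqrt(((1/(5 - 345) - 227028) - 1007) - 1*3272464) = sqrt(((1/(-340) - 227028) - 1007) - 3272464) = sqrt(((-1/340 - 227028) - 1007) - 3272464) = sqrt((-77189521/340 - 1007) - 3272464) = sqrt(-77531901/340 - 3272464) = sqrt(-1190169661/340) = I*sqrt(101164421185)/170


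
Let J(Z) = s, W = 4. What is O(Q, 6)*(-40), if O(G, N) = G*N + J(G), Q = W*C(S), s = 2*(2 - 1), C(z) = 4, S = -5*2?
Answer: -3920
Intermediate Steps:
S = -10
s = 2 (s = 2*1 = 2)
J(Z) = 2
Q = 16 (Q = 4*4 = 16)
O(G, N) = 2 + G*N (O(G, N) = G*N + 2 = 2 + G*N)
O(Q, 6)*(-40) = (2 + 16*6)*(-40) = (2 + 96)*(-40) = 98*(-40) = -3920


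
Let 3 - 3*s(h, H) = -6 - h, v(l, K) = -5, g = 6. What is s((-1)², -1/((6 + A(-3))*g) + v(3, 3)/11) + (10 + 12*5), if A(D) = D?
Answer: 220/3 ≈ 73.333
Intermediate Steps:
s(h, H) = 3 + h/3 (s(h, H) = 1 - (-6 - h)/3 = 1 + (2 + h/3) = 3 + h/3)
s((-1)², -1/((6 + A(-3))*g) + v(3, 3)/11) + (10 + 12*5) = (3 + (⅓)*(-1)²) + (10 + 12*5) = (3 + (⅓)*1) + (10 + 60) = (3 + ⅓) + 70 = 10/3 + 70 = 220/3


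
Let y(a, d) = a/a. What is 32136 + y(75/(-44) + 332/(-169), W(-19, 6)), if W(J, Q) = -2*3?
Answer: 32137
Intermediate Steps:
W(J, Q) = -6
y(a, d) = 1
32136 + y(75/(-44) + 332/(-169), W(-19, 6)) = 32136 + 1 = 32137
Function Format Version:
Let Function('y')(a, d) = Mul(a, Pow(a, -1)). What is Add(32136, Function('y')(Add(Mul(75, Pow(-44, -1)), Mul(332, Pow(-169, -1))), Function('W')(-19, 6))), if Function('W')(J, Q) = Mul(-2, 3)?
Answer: 32137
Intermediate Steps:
Function('W')(J, Q) = -6
Function('y')(a, d) = 1
Add(32136, Function('y')(Add(Mul(75, Pow(-44, -1)), Mul(332, Pow(-169, -1))), Function('W')(-19, 6))) = Add(32136, 1) = 32137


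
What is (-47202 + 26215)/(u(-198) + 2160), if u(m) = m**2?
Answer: -20987/41364 ≈ -0.50737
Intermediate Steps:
(-47202 + 26215)/(u(-198) + 2160) = (-47202 + 26215)/((-198)**2 + 2160) = -20987/(39204 + 2160) = -20987/41364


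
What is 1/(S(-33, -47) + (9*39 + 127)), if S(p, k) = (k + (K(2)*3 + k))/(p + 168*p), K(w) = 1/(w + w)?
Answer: 22308/10663597 ≈ 0.0020920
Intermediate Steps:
K(w) = 1/(2*w)
S(p, k) = (¾ + 2*k)/(169*p) (S(p, k) = (k + (((½)/2)*3 + k))/(p + 168*p) = (k + (((½)*(½))*3 + k))/((169*p)) = (k + ((¼)*3 + k))*(1/(169*p)) = (k + (¾ + k))*(1/(169*p)) = (¾ + 2*k)*(1/(169*p)) = (¾ + 2*k)/(169*p))
1/(S(-33, -47) + (9*39 + 127)) = 1/((1/676)*(3 + 8*(-47))/(-33) + (9*39 + 127)) = 1/((1/676)*(-1/33)*(3 - 376) + (351 + 127)) = 1/((1/676)*(-1/33)*(-373) + 478) = 1/(373/22308 + 478) = 1/(10663597/22308) = 22308/10663597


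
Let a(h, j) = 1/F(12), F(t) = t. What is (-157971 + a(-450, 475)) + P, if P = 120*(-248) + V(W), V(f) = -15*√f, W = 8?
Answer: -2252771/12 - 30*√2 ≈ -1.8777e+5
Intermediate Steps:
P = -29760 - 30*√2 (P = 120*(-248) - 30*√2 = -29760 - 30*√2 ≈ -29802.)
a(h, j) = 1/12
(-157971 + a(-450, 475)) + P = (-157971 + 1/12) + (-29760 - 30*√2) = -1895651/12 + (-29760 - 30*√2) = -2252771/12 - 30*√2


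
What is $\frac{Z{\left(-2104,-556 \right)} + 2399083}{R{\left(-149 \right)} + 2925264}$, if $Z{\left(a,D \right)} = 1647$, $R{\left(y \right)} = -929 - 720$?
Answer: $\frac{480146}{584723} \approx 0.82115$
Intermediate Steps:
$R{\left(y \right)} = -1649$ ($R{\left(y \right)} = -929 - 720 = -1649$)
$\frac{Z{\left(-2104,-556 \right)} + 2399083}{R{\left(-149 \right)} + 2925264} = \frac{1647 + 2399083}{-1649 + 2925264} = \frac{2400730}{2923615} = 2400730 \cdot \frac{1}{2923615} = \frac{480146}{584723}$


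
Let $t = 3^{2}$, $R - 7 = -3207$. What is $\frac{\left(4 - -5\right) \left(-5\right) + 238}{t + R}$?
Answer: $- \frac{193}{3191} \approx -0.060483$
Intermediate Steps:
$R = -3200$ ($R = 7 - 3207 = -3200$)
$t = 9$
$\frac{\left(4 - -5\right) \left(-5\right) + 238}{t + R} = \frac{\left(4 - -5\right) \left(-5\right) + 238}{9 - 3200} = \frac{\left(4 + 5\right) \left(-5\right) + 238}{-3191} = \left(9 \left(-5\right) + 238\right) \left(- \frac{1}{3191}\right) = \left(-45 + 238\right) \left(- \frac{1}{3191}\right) = 193 \left(- \frac{1}{3191}\right) = - \frac{193}{3191}$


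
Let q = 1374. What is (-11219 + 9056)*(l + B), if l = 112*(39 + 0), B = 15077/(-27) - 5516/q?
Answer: -16965049969/2061 ≈ -8.2315e+6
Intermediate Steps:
B = -3477455/6183 (B = 15077/(-27) - 5516/1374 = 15077*(-1/27) - 5516*1/1374 = -15077/27 - 2758/687 = -3477455/6183 ≈ -562.42)
l = 4368 (l = 112*39 = 4368)
(-11219 + 9056)*(l + B) = (-11219 + 9056)*(4368 - 3477455/6183) = -2163*23529889/6183 = -16965049969/2061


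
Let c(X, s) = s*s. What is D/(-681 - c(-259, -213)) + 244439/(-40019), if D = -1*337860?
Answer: 75480113/61429165 ≈ 1.2287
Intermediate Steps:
c(X, s) = s²
D = -337860
D/(-681 - c(-259, -213)) + 244439/(-40019) = -337860/(-681 - 1*(-213)²) + 244439/(-40019) = -337860/(-681 - 1*45369) + 244439*(-1/40019) = -337860/(-681 - 45369) - 244439/40019 = -337860/(-46050) - 244439/40019 = -337860*(-1/46050) - 244439/40019 = 11262/1535 - 244439/40019 = 75480113/61429165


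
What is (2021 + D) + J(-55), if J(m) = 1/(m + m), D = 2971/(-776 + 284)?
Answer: 54524609/27060 ≈ 2015.0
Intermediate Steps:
D = -2971/492 (D = 2971/(-492) = 2971*(-1/492) = -2971/492 ≈ -6.0386)
J(m) = 1/(2*m)
(2021 + D) + J(-55) = (2021 - 2971/492) + (½)/(-55) = 991361/492 + (½)*(-1/55) = 991361/492 - 1/110 = 54524609/27060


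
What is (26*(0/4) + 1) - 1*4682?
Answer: -4681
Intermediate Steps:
(26*(0/4) + 1) - 1*4682 = (26*(0*(¼)) + 1) - 4682 = (26*0 + 1) - 4682 = (0 + 1) - 4682 = 1 - 4682 = -4681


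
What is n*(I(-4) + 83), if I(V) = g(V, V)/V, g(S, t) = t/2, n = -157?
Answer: -26219/2 ≈ -13110.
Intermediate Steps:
g(S, t) = t/2 (g(S, t) = t*(½) = t/2)
I(V) = ½ (I(V) = (V/2)/V = ½)
n*(I(-4) + 83) = -157*(½ + 83) = -157*167/2 = -26219/2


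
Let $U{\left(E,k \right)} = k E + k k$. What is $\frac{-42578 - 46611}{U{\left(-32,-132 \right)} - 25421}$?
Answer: $\frac{89189}{3773} \approx 23.639$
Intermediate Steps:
$U{\left(E,k \right)} = k^{2} + E k$ ($U{\left(E,k \right)} = E k + k^{2} = k^{2} + E k$)
$\frac{-42578 - 46611}{U{\left(-32,-132 \right)} - 25421} = \frac{-42578 - 46611}{- 132 \left(-32 - 132\right) - 25421} = - \frac{89189}{\left(-132\right) \left(-164\right) - 25421} = - \frac{89189}{21648 - 25421} = - \frac{89189}{-3773} = \left(-89189\right) \left(- \frac{1}{3773}\right) = \frac{89189}{3773}$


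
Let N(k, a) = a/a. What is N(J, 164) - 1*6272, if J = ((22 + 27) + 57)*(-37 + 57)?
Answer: -6271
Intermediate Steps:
J = 2120 (J = (49 + 57)*20 = 106*20 = 2120)
N(k, a) = 1
N(J, 164) - 1*6272 = 1 - 1*6272 = 1 - 6272 = -6271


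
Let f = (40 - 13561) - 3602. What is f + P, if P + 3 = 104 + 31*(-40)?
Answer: -18262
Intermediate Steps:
f = -17123 (f = -13521 - 3602 = -17123)
P = -1139 (P = -3 + (104 + 31*(-40)) = -3 + (104 - 1240) = -3 - 1136 = -1139)
f + P = -17123 - 1139 = -18262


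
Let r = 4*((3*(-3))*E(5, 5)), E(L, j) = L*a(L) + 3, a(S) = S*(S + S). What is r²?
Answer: 82955664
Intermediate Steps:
a(S) = 2*S² (a(S) = S*(2*S) = 2*S²)
E(L, j) = 3 + 2*L³ (E(L, j) = L*(2*L²) + 3 = 2*L³ + 3 = 3 + 2*L³)
r = -9108 (r = 4*((3*(-3))*(3 + 2*5³)) = 4*(-9*(3 + 2*125)) = 4*(-9*(3 + 250)) = 4*(-9*253) = 4*(-2277) = -9108)
r² = (-9108)² = 82955664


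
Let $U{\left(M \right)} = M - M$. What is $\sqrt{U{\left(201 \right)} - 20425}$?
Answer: $5 i \sqrt{817} \approx 142.92 i$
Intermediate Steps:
$U{\left(M \right)} = 0$
$\sqrt{U{\left(201 \right)} - 20425} = \sqrt{0 - 20425} = \sqrt{-20425} = 5 i \sqrt{817}$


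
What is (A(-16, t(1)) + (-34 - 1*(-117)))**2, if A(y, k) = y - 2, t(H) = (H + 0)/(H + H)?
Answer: 4225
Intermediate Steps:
t(H) = 1/2 (t(H) = H/((2*H)) = H*(1/(2*H)) = 1/2)
A(y, k) = -2 + y
(A(-16, t(1)) + (-34 - 1*(-117)))**2 = ((-2 - 16) + (-34 - 1*(-117)))**2 = (-18 + (-34 + 117))**2 = (-18 + 83)**2 = 65**2 = 4225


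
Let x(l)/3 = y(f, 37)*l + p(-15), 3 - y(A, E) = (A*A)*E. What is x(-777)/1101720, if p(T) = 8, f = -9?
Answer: 1163173/183620 ≈ 6.3347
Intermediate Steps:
y(A, E) = 3 - E*A² (y(A, E) = 3 - A*A*E = 3 - A²*E = 3 - E*A²)
x(l) = 24 - 8982*l (x(l) = 3*((3 - 1*37*(-9)²)*l + 8) = 3*((3 - 1*37*81)*l + 8) = 3*((3 - 2997)*l + 8) = 3*(-2994*l + 8) = 3*(8 - 2994*l) = 24 - 8982*l)
x(-777)/1101720 = (24 - 8982*(-777))/1101720 = (24 + 6979014)*(1/1101720) = 6979038*(1/1101720) = 1163173/183620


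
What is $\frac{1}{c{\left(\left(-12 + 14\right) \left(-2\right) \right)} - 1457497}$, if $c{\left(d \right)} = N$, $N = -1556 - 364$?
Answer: $- \frac{1}{1459417} \approx -6.8521 \cdot 10^{-7}$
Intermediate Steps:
$N = -1920$
$c{\left(d \right)} = -1920$
$\frac{1}{c{\left(\left(-12 + 14\right) \left(-2\right) \right)} - 1457497} = \frac{1}{-1920 - 1457497} = \frac{1}{-1459417} = - \frac{1}{1459417}$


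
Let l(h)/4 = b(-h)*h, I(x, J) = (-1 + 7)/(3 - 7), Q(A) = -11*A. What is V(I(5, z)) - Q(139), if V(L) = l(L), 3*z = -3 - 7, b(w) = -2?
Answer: 1541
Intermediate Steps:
z = -10/3 (z = (-3 - 7)/3 = (⅓)*(-10) = -10/3 ≈ -3.3333)
I(x, J) = -3/2 (I(x, J) = 6/(-4) = 6*(-¼) = -3/2)
l(h) = -8*h (l(h) = 4*(-2*h) = -8*h)
V(L) = -8*L
V(I(5, z)) - Q(139) = -8*(-3/2) - (-11)*139 = 12 - 1*(-1529) = 12 + 1529 = 1541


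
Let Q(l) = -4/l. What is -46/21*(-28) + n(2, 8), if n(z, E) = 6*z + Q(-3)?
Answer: 224/3 ≈ 74.667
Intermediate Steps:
n(z, E) = 4/3 + 6*z (n(z, E) = 6*z - 4/(-3) = 6*z - 4*(-⅓) = 6*z + 4/3 = 4/3 + 6*z)
-46/21*(-28) + n(2, 8) = -46/21*(-28) + (4/3 + 6*2) = -46*1/21*(-28) + (4/3 + 12) = -46/21*(-28) + 40/3 = 184/3 + 40/3 = 224/3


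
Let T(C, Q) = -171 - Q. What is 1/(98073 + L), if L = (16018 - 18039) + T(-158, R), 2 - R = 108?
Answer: 1/95987 ≈ 1.0418e-5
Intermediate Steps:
R = -106 (R = 2 - 1*108 = 2 - 108 = -106)
L = -2086 (L = (16018 - 18039) + (-171 - 1*(-106)) = -2021 + (-171 + 106) = -2021 - 65 = -2086)
1/(98073 + L) = 1/(98073 - 2086) = 1/95987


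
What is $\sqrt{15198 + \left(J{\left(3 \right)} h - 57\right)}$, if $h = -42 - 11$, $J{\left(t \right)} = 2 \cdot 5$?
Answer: $\sqrt{14611} \approx 120.88$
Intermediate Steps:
$J{\left(t \right)} = 10$
$h = -53$
$\sqrt{15198 + \left(J{\left(3 \right)} h - 57\right)} = \sqrt{15198 + \left(10 \left(-53\right) - 57\right)} = \sqrt{15198 - 587} = \sqrt{14611}$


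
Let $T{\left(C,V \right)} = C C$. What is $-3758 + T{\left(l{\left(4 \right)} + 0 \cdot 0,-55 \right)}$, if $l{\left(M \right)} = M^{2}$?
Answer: $-3502$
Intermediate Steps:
$T{\left(C,V \right)} = C^{2}$
$-3758 + T{\left(l{\left(4 \right)} + 0 \cdot 0,-55 \right)} = -3758 + \left(4^{2} + 0 \cdot 0\right)^{2} = -3758 + \left(16 + 0\right)^{2} = -3758 + 16^{2} = -3758 + 256 = -3502$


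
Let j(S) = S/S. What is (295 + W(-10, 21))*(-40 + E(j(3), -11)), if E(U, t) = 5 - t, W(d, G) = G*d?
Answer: -2040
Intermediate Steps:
j(S) = 1
(295 + W(-10, 21))*(-40 + E(j(3), -11)) = (295 + 21*(-10))*(-40 + (5 - 1*(-11))) = (295 - 210)*(-40 + (5 + 11)) = 85*(-40 + 16) = 85*(-24) = -2040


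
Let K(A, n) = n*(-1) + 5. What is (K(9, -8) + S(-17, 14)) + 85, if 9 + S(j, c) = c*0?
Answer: 89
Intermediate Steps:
S(j, c) = -9 (S(j, c) = -9 + c*0 = -9 + 0 = -9)
K(A, n) = 5 - n (K(A, n) = -n + 5 = 5 - n)
(K(9, -8) + S(-17, 14)) + 85 = ((5 - 1*(-8)) - 9) + 85 = ((5 + 8) - 9) + 85 = (13 - 9) + 85 = 4 + 85 = 89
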